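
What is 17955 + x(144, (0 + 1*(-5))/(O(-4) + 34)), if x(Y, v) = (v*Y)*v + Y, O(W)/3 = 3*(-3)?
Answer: 890451/49 ≈ 18172.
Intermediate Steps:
O(W) = -27 (O(W) = 3*(3*(-3)) = 3*(-9) = -27)
x(Y, v) = Y + Y*v**2 (x(Y, v) = (Y*v)*v + Y = Y*v**2 + Y = Y + Y*v**2)
17955 + x(144, (0 + 1*(-5))/(O(-4) + 34)) = 17955 + 144*(1 + ((0 + 1*(-5))/(-27 + 34))**2) = 17955 + 144*(1 + ((0 - 5)/7)**2) = 17955 + 144*(1 + (-5*1/7)**2) = 17955 + 144*(1 + (-5/7)**2) = 17955 + 144*(1 + 25/49) = 17955 + 144*(74/49) = 17955 + 10656/49 = 890451/49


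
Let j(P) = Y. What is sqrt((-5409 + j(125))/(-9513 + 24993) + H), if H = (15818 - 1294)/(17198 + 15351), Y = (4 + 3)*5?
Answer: sqrt(1443364787495)/3817110 ≈ 0.31474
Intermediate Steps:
Y = 35 (Y = 7*5 = 35)
j(P) = 35
H = 14524/32549 ≈ 0.44622
sqrt((-5409 + j(125))/(-9513 + 24993) + H) = sqrt((-5409 + 35)/(-9513 + 24993) + 14524/32549) = sqrt(-5374/15480 + 14524/32549) = sqrt(-5374*1/15480 + 14524/32549) = sqrt(-2687/7740 + 14524/32549) = sqrt(24956597/251929260) = sqrt(1443364787495)/3817110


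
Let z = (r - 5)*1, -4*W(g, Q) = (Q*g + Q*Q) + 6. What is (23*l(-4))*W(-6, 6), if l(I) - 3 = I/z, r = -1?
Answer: -253/2 ≈ -126.50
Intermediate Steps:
W(g, Q) = -3/2 - Q**2/4 - Q*g/4 (W(g, Q) = -((Q*g + Q*Q) + 6)/4 = -((Q*g + Q**2) + 6)/4 = -((Q**2 + Q*g) + 6)/4 = -(6 + Q**2 + Q*g)/4 = -3/2 - Q**2/4 - Q*g/4)
z = -6 (z = (-1 - 5)*1 = -6*1 = -6)
l(I) = 3 - I/6 (l(I) = 3 + I/(-6) = 3 + I*(-1/6) = 3 - I/6)
(23*l(-4))*W(-6, 6) = (23*(3 - 1/6*(-4)))*(-3/2 - 1/4*6**2 - 1/4*6*(-6)) = (23*(3 + 2/3))*(-3/2 - 1/4*36 + 9) = (23*(11/3))*(-3/2 - 9 + 9) = (253/3)*(-3/2) = -253/2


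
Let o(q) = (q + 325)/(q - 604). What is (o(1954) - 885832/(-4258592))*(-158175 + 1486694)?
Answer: 31212192081403/12390300 ≈ 2.5191e+6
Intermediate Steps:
o(q) = (325 + q)/(-604 + q)
(o(1954) - 885832/(-4258592))*(-158175 + 1486694) = ((325 + 1954)/(-604 + 1954) - 885832/(-4258592))*(-158175 + 1486694) = (2279/1350 - 885832*(-1/4258592))*1328519 = ((1/1350)*2279 + 110729/532324)*1328519 = (2279/1350 + 110729/532324)*1328519 = (681325273/359318700)*1328519 = 31212192081403/12390300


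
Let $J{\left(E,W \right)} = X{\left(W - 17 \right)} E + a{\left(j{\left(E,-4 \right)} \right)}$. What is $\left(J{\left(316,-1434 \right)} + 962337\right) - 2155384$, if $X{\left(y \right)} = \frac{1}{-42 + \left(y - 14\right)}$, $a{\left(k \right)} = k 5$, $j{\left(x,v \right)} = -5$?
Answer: $- \frac{1797959820}{1507} \approx -1.1931 \cdot 10^{6}$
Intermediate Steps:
$a{\left(k \right)} = 5 k$
$X{\left(y \right)} = \frac{1}{-56 + y}$ ($X{\left(y \right)} = \frac{1}{-42 + \left(-14 + y\right)} = \frac{1}{-56 + y}$)
$J{\left(E,W \right)} = -25 + \frac{E}{-73 + W}$ ($J{\left(E,W \right)} = \frac{E}{-56 + \left(W - 17\right)} + 5 \left(-5\right) = \frac{E}{-56 + \left(-17 + W\right)} - 25 = \frac{E}{-73 + W} - 25 = -25 + \frac{E}{-73 + W}$)
$\left(J{\left(316,-1434 \right)} + 962337\right) - 2155384 = \left(\frac{1825 + 316 - -35850}{-73 - 1434} + 962337\right) - 2155384 = \left(\frac{1825 + 316 + 35850}{-1507} + 962337\right) - 2155384 = \left(\left(- \frac{1}{1507}\right) 37991 + 962337\right) - 2155384 = \left(- \frac{37991}{1507} + 962337\right) - 2155384 = \frac{1450203868}{1507} - 2155384 = - \frac{1797959820}{1507}$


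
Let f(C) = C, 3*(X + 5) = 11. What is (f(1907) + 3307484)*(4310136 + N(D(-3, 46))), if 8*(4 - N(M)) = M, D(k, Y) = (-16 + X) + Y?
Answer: 171167119993067/12 ≈ 1.4264e+13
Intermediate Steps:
X = -4/3 (X = -5 + (1/3)*11 = -5 + 11/3 = -4/3 ≈ -1.3333)
D(k, Y) = -52/3 + Y (D(k, Y) = (-16 - 4/3) + Y = -52/3 + Y)
N(M) = 4 - M/8
(f(1907) + 3307484)*(4310136 + N(D(-3, 46))) = (1907 + 3307484)*(4310136 + (4 - (-52/3 + 46)/8)) = 3309391*(4310136 + (4 - 1/8*86/3)) = 3309391*(4310136 + (4 - 43/12)) = 3309391*(4310136 + 5/12) = 3309391*(51721637/12) = 171167119993067/12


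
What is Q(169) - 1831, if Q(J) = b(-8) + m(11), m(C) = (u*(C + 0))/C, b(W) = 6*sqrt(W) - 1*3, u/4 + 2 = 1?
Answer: -1838 + 12*I*sqrt(2) ≈ -1838.0 + 16.971*I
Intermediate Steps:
u = -4 (u = -8 + 4*1 = -8 + 4 = -4)
b(W) = -3 + 6*sqrt(W) (b(W) = 6*sqrt(W) - 3 = -3 + 6*sqrt(W))
m(C) = -4 (m(C) = (-4*(C + 0))/C = (-4*C)/C = -4)
Q(J) = -7 + 12*I*sqrt(2) (Q(J) = (-3 + 6*sqrt(-8)) - 4 = (-3 + 6*(2*I*sqrt(2))) - 4 = (-3 + 12*I*sqrt(2)) - 4 = -7 + 12*I*sqrt(2))
Q(169) - 1831 = (-7 + 12*I*sqrt(2)) - 1831 = -1838 + 12*I*sqrt(2)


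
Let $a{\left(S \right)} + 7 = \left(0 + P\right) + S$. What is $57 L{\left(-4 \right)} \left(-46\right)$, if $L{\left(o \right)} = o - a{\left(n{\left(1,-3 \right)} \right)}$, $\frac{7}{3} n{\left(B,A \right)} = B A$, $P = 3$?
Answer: $- \frac{23598}{7} \approx -3371.1$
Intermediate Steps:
$n{\left(B,A \right)} = \frac{3 A B}{7}$ ($n{\left(B,A \right)} = \frac{3 B A}{7} = \frac{3 A B}{7}$)
$a{\left(S \right)} = -4 + S$ ($a{\left(S \right)} = -7 + \left(\left(0 + 3\right) + S\right) = -7 + \left(3 + S\right) = -4 + S$)
$L{\left(o \right)} = \frac{37}{7} + o$ ($L{\left(o \right)} = o - \left(-4 + \frac{3}{7} \left(-3\right) 1\right) = o - \left(-4 - \frac{9}{7}\right) = o - - \frac{37}{7} = o + \frac{37}{7} = \frac{37}{7} + o$)
$57 L{\left(-4 \right)} \left(-46\right) = 57 \left(\frac{37}{7} - 4\right) \left(-46\right) = 57 \cdot \frac{9}{7} \left(-46\right) = \frac{513}{7} \left(-46\right) = - \frac{23598}{7}$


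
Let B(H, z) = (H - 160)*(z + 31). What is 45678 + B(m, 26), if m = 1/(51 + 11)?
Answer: 2266653/62 ≈ 36559.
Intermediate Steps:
m = 1/62 ≈ 0.016129
B(H, z) = (-160 + H)*(31 + z)
45678 + B(m, 26) = 45678 + (-4960 - 160*26 + 31*(1/62) + (1/62)*26) = 45678 + (-4960 - 4160 + ½ + 13/31) = 45678 - 565383/62 = 2266653/62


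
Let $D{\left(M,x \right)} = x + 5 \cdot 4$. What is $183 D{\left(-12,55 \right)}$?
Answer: $13725$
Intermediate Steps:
$D{\left(M,x \right)} = 20 + x$ ($D{\left(M,x \right)} = x + 20 = 20 + x$)
$183 D{\left(-12,55 \right)} = 183 \left(20 + 55\right) = 183 \cdot 75 = 13725$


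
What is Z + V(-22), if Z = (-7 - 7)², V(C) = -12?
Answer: 184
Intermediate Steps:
Z = 196 (Z = (-14)² = 196)
Z + V(-22) = 196 - 12 = 184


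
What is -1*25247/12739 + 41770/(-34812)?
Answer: -705503297/221735034 ≈ -3.1817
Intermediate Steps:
-1*25247/12739 + 41770/(-34812) = -25247*1/12739 + 41770*(-1/34812) = -25247/12739 - 20885/17406 = -705503297/221735034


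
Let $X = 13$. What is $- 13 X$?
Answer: $-169$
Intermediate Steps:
$- 13 X = \left(-13\right) 13 = -169$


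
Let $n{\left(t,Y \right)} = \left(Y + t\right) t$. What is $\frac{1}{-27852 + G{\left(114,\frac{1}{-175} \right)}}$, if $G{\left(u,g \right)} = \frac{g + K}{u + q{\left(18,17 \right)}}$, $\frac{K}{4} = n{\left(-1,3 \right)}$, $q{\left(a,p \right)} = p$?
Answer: $- \frac{22925}{638508501} \approx -3.5904 \cdot 10^{-5}$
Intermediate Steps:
$n{\left(t,Y \right)} = t \left(Y + t\right)$
$K = -8$ ($K = 4 \left(- (3 - 1)\right) = 4 \left(\left(-1\right) 2\right) = 4 \left(-2\right) = -8$)
$G{\left(u,g \right)} = \frac{-8 + g}{17 + u}$ ($G{\left(u,g \right)} = \frac{g - 8}{u + 17} = \frac{-8 + g}{17 + u}$)
$\frac{1}{-27852 + G{\left(114,\frac{1}{-175} \right)}} = \frac{1}{-27852 + \frac{-8 + \frac{1}{-175}}{17 + 114}} = \frac{1}{-27852 + \frac{-8 - \frac{1}{175}}{131}} = \frac{1}{-27852 + \frac{1}{131} \left(- \frac{1401}{175}\right)} = \frac{1}{-27852 - \frac{1401}{22925}} = \frac{1}{- \frac{638508501}{22925}} = - \frac{22925}{638508501}$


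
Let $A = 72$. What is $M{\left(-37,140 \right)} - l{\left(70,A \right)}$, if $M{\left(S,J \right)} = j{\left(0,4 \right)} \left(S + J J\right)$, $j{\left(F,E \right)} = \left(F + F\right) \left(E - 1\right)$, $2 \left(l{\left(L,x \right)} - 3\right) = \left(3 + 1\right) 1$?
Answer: $-5$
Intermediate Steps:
$l{\left(L,x \right)} = 5$ ($l{\left(L,x \right)} = 3 + \frac{\left(3 + 1\right) 1}{2} = 3 + \frac{4 \cdot 1}{2} = 3 + \frac{1}{2} \cdot 4 = 3 + 2 = 5$)
$j{\left(F,E \right)} = 2 F \left(-1 + E\right)$
$M{\left(S,J \right)} = 0$ ($M{\left(S,J \right)} = 2 \cdot 0 \left(-1 + 4\right) \left(S + J J\right) = 2 \cdot 0 \cdot 3 \left(S + J^{2}\right) = 0 \left(S + J^{2}\right) = 0$)
$M{\left(-37,140 \right)} - l{\left(70,A \right)} = 0 - 5 = -5$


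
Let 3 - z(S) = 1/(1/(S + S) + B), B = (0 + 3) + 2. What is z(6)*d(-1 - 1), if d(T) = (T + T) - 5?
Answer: -1539/61 ≈ -25.229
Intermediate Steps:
d(T) = -5 + 2*T (d(T) = 2*T - 5 = -5 + 2*T)
B = 5 (B = 3 + 2 = 5)
z(S) = 3 - 1/(5 + 1/(2*S)) (z(S) = 3 - 1/(1/(S + S) + 5) = 3 - 1/(1/(2*S) + 5) = 3 - 1/(5 + 1/(2*S)))
z(6)*d(-1 - 1) = ((3 + 28*6)/(1 + 10*6))*(-5 + 2*(-1 - 1)) = ((3 + 168)/(1 + 60))*(-5 + 2*(-2)) = (171/61)*(-5 - 4) = ((1/61)*171)*(-9) = (171/61)*(-9) = -1539/61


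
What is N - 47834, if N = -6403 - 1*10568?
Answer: -64805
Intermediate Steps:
N = -16971 (N = -6403 - 10568 = -16971)
N - 47834 = -16971 - 47834 = -64805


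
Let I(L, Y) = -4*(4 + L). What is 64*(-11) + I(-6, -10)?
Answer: -696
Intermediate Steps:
I(L, Y) = -16 - 4*L
64*(-11) + I(-6, -10) = 64*(-11) + (-16 - 4*(-6)) = -704 + (-16 + 24) = -704 + 8 = -696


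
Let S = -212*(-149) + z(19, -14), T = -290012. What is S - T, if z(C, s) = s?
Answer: 321586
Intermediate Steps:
S = 31574 (S = -212*(-149) - 14 = 31588 - 14 = 31574)
S - T = 31574 - 1*(-290012) = 31574 + 290012 = 321586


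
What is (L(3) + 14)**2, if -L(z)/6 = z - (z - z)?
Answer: 16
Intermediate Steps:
L(z) = -6*z (L(z) = -6*(z - (z - z)) = -6*(z - 1*0) = -6*(z + 0) = -6*z)
(L(3) + 14)**2 = (-6*3 + 14)**2 = (-18 + 14)**2 = (-4)**2 = 16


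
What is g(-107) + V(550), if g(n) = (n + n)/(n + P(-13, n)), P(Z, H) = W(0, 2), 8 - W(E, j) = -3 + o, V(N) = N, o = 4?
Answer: 27607/50 ≈ 552.14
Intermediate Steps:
W(E, j) = 7 (W(E, j) = 8 - (-3 + 4) = 8 - 1*1 = 8 - 1 = 7)
P(Z, H) = 7
g(n) = 2*n/(7 + n) (g(n) = (n + n)/(n + 7) = (2*n)/(7 + n) = 2*n/(7 + n))
g(-107) + V(550) = 2*(-107)/(7 - 107) + 550 = 2*(-107)/(-100) + 550 = 2*(-107)*(-1/100) + 550 = 107/50 + 550 = 27607/50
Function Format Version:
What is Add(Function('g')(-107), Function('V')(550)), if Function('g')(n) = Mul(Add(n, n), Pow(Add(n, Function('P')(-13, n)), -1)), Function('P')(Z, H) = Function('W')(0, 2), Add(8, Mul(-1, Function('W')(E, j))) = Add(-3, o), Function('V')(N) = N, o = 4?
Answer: Rational(27607, 50) ≈ 552.14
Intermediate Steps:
Function('W')(E, j) = 7 (Function('W')(E, j) = Add(8, Mul(-1, Add(-3, 4))) = Add(8, Mul(-1, 1)) = Add(8, -1) = 7)
Function('P')(Z, H) = 7
Function('g')(n) = Mul(2, n, Pow(Add(7, n), -1)) (Function('g')(n) = Mul(Add(n, n), Pow(Add(n, 7), -1)) = Mul(Mul(2, n), Pow(Add(7, n), -1)) = Mul(2, n, Pow(Add(7, n), -1)))
Add(Function('g')(-107), Function('V')(550)) = Add(Mul(2, -107, Pow(Add(7, -107), -1)), 550) = Add(Mul(2, -107, Pow(-100, -1)), 550) = Add(Mul(2, -107, Rational(-1, 100)), 550) = Add(Rational(107, 50), 550) = Rational(27607, 50)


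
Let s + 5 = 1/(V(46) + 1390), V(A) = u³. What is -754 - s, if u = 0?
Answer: -1041111/1390 ≈ -749.00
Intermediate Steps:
V(A) = 0 (V(A) = 0³ = 0)
s = -6949/1390 (s = -5 + 1/(0 + 1390) = -5 + 1/1390 = -6949/1390 ≈ -4.9993)
-754 - s = -754 - 1*(-6949/1390) = -754 + 6949/1390 = -1041111/1390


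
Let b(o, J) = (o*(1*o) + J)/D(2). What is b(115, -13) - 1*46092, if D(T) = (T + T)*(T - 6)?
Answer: -187671/4 ≈ -46918.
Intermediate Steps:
D(T) = 2*T*(-6 + T) (D(T) = (2*T)*(-6 + T) = 2*T*(-6 + T))
b(o, J) = -J/16 - o²/16 (b(o, J) = (o*(1*o) + J)/((2*2*(-6 + 2))) = (o*o + J)/((2*2*(-4))) = (o² + J)/(-16) = (J + o²)*(-1/16) = -J/16 - o²/16)
b(115, -13) - 1*46092 = (-1/16*(-13) - 1/16*115²) - 1*46092 = (13/16 - 1/16*13225) - 46092 = (13/16 - 13225/16) - 46092 = -3303/4 - 46092 = -187671/4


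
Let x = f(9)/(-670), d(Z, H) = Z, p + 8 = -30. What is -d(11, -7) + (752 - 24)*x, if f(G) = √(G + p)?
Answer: -11 - 364*I*√29/335 ≈ -11.0 - 5.8513*I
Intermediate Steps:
p = -38 (p = -8 - 30 = -38)
f(G) = √(-38 + G) (f(G) = √(G - 38) = √(-38 + G))
x = -I*√29/670 (x = √(-38 + 9)/(-670) = √(-29)*(-1/670) = (I*√29)*(-1/670) = -I*√29/670 ≈ -0.0080376*I)
-d(11, -7) + (752 - 24)*x = -1*11 + (752 - 24)*(-I*√29/670) = -11 + 728*(-I*√29/670) = -11 - 364*I*√29/335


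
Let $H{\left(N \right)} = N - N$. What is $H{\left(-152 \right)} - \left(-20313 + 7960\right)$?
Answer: $12353$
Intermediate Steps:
$H{\left(N \right)} = 0$
$H{\left(-152 \right)} - \left(-20313 + 7960\right) = 0 - \left(-20313 + 7960\right) = 0 - -12353 = 0 + 12353 = 12353$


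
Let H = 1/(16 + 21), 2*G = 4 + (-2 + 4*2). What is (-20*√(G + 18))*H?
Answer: -20*√23/37 ≈ -2.5923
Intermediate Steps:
G = 5 (G = (4 + (-2 + 4*2))/2 = (4 + (-2 + 8))/2 = (4 + 6)/2 = (½)*10 = 5)
H = 1/37 ≈ 0.027027
(-20*√(G + 18))*H = -20*√(5 + 18)*(1/37) = -20*√23*(1/37) = -20*√23/37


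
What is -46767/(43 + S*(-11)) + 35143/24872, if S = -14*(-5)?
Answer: 1188737785/18081944 ≈ 65.742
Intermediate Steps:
S = 70
-46767/(43 + S*(-11)) + 35143/24872 = -46767/(43 + 70*(-11)) + 35143/24872 = -46767/(43 - 770) + 35143*(1/24872) = -46767/(-727) + 35143/24872 = -46767*(-1/727) + 35143/24872 = 46767/727 + 35143/24872 = 1188737785/18081944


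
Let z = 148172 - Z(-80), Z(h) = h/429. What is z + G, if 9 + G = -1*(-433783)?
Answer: 249654914/429 ≈ 5.8195e+5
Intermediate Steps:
Z(h) = h/429 (Z(h) = h*(1/429) = h/429)
z = 63565868/429 (z = 148172 - (-80)/429 = 148172 - 1*(-80/429) = 148172 + 80/429 = 63565868/429 ≈ 1.4817e+5)
G = 433774 (G = -9 - 1*(-433783) = -9 + 433783 = 433774)
z + G = 63565868/429 + 433774 = 249654914/429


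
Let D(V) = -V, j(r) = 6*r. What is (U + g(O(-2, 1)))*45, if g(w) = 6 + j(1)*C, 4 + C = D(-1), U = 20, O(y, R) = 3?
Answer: 360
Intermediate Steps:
C = -3 (C = -4 - 1*(-1) = -4 + 1 = -3)
g(w) = -12 (g(w) = 6 + (6*1)*(-3) = 6 + 6*(-3) = 6 - 18 = -12)
(U + g(O(-2, 1)))*45 = (20 - 12)*45 = 8*45 = 360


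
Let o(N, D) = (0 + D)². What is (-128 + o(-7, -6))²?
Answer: 8464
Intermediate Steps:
o(N, D) = D²
(-128 + o(-7, -6))² = (-128 + (-6)²)² = (-128 + 36)² = (-92)² = 8464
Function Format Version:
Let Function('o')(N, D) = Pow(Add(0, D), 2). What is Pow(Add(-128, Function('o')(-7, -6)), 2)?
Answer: 8464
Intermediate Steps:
Function('o')(N, D) = Pow(D, 2)
Pow(Add(-128, Function('o')(-7, -6)), 2) = Pow(Add(-128, Pow(-6, 2)), 2) = Pow(Add(-128, 36), 2) = Pow(-92, 2) = 8464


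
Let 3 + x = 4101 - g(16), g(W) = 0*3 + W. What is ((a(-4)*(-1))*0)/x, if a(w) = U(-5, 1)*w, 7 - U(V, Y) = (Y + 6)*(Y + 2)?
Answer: 0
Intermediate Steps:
U(V, Y) = 7 - (2 + Y)*(6 + Y) (U(V, Y) = 7 - (Y + 6)*(Y + 2) = 7 - (6 + Y)*(2 + Y) = 7 - (2 + Y)*(6 + Y))
g(W) = W (g(W) = 0 + W = W)
a(w) = -14*w (a(w) = (-5 - 1*1² - 8*1)*w = (-5 - 1*1 - 8)*w = (-5 - 1 - 8)*w = -14*w)
x = 4082 (x = -3 + (4101 - 1*16) = -3 + (4101 - 16) = -3 + 4085 = 4082)
((a(-4)*(-1))*0)/x = ((-14*(-4)*(-1))*0)/4082 = ((56*(-1))*0)*(1/4082) = -56*0*(1/4082) = 0*(1/4082) = 0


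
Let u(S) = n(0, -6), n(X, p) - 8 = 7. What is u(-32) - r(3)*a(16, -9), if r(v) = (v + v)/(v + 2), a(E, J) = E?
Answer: -21/5 ≈ -4.2000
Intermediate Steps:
n(X, p) = 15 (n(X, p) = 8 + 7 = 15)
u(S) = 15
r(v) = 2*v/(2 + v) (r(v) = (2*v)/(2 + v) = 2*v/(2 + v))
u(-32) - r(3)*a(16, -9) = 15 - 2*3/(2 + 3)*16 = 15 - 2*3/5*16 = 15 - 2*3*(⅕)*16 = 15 - 6*16/5 = 15 - 1*96/5 = 15 - 96/5 = -21/5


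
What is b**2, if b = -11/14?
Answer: 121/196 ≈ 0.61735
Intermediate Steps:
b = -11/14 (b = -11*1/14 = -11/14 ≈ -0.78571)
b**2 = (-11/14)**2 = 121/196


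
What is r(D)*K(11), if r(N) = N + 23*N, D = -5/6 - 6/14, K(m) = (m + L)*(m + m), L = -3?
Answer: -37312/7 ≈ -5330.3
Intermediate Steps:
K(m) = 2*m*(-3 + m) (K(m) = (m - 3)*(m + m) = (-3 + m)*(2*m) = 2*m*(-3 + m))
D = -53/42 (D = -5*⅙ - 6*1/14 = -⅚ - 3/7 = -53/42 ≈ -1.2619)
r(N) = 24*N
r(D)*K(11) = (24*(-53/42))*(2*11*(-3 + 11)) = -424*11*8/7 = -212/7*176 = -37312/7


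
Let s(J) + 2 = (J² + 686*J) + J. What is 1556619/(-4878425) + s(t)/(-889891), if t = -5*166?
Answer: -1964231744929/4341266501675 ≈ -0.45246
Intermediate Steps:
t = -830
s(J) = -2 + J² + 687*J (s(J) = -2 + ((J² + 686*J) + J) = -2 + (J² + 687*J) = -2 + J² + 687*J)
1556619/(-4878425) + s(t)/(-889891) = 1556619/(-4878425) + (-2 + (-830)² + 687*(-830))/(-889891) = 1556619*(-1/4878425) + (-2 + 688900 - 570210)*(-1/889891) = -1556619/4878425 + 118688*(-1/889891) = -1556619/4878425 - 118688/889891 = -1964231744929/4341266501675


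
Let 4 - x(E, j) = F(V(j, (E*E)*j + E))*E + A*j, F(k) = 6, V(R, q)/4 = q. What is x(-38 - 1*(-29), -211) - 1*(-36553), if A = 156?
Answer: 69527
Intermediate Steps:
V(R, q) = 4*q
x(E, j) = 4 - 156*j - 6*E (x(E, j) = 4 - (6*E + 156*j) = 4 + (-156*j - 6*E) = 4 - 156*j - 6*E)
x(-38 - 1*(-29), -211) - 1*(-36553) = (4 - 156*(-211) - 6*(-38 - 1*(-29))) - 1*(-36553) = (4 + 32916 - 6*(-38 + 29)) + 36553 = (4 + 32916 - 6*(-9)) + 36553 = (4 + 32916 + 54) + 36553 = 32974 + 36553 = 69527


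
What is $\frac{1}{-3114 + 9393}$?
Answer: $\frac{1}{6279} \approx 0.00015926$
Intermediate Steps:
$\frac{1}{-3114 + 9393} = \frac{1}{6279}$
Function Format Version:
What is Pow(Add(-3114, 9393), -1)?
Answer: Rational(1, 6279) ≈ 0.00015926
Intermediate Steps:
Pow(Add(-3114, 9393), -1) = Pow(6279, -1) = Rational(1, 6279)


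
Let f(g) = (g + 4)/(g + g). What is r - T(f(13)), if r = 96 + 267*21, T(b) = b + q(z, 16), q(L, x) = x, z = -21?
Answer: 147845/26 ≈ 5686.3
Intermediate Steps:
f(g) = (4 + g)/(2*g) (f(g) = (4 + g)/((2*g)) = (4 + g)*(1/(2*g)) = (4 + g)/(2*g))
T(b) = 16 + b (T(b) = b + 16 = 16 + b)
r = 5703 (r = 96 + 5607 = 5703)
r - T(f(13)) = 5703 - (16 + (½)*(4 + 13)/13) = 5703 - (16 + (½)*(1/13)*17) = 5703 - (16 + 17/26) = 5703 - 1*433/26 = 5703 - 433/26 = 147845/26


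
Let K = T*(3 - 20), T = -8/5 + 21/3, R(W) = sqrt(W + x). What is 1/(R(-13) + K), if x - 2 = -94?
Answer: -765/71102 - 25*I*sqrt(105)/213306 ≈ -0.010759 - 0.001201*I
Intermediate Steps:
x = -92 (x = 2 - 94 = -92)
R(W) = sqrt(-92 + W) (R(W) = sqrt(W - 92) = sqrt(-92 + W))
T = 27/5 (T = -8*1/5 + 21*(1/3) = -8/5 + 7 = 27/5 ≈ 5.4000)
K = -459/5 (K = 27*(3 - 20)/5 = (27/5)*(-17) = -459/5 ≈ -91.800)
1/(R(-13) + K) = 1/(sqrt(-92 - 13) - 459/5) = 1/(sqrt(-105) - 459/5) = 1/(I*sqrt(105) - 459/5) = 1/(-459/5 + I*sqrt(105))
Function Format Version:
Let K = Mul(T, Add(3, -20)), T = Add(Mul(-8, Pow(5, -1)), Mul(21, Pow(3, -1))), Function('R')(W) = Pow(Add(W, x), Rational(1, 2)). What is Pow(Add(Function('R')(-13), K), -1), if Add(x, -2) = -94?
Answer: Add(Rational(-765, 71102), Mul(Rational(-25, 213306), I, Pow(105, Rational(1, 2)))) ≈ Add(-0.010759, Mul(-0.0012010, I))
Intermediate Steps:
x = -92 (x = Add(2, -94) = -92)
Function('R')(W) = Pow(Add(-92, W), Rational(1, 2)) (Function('R')(W) = Pow(Add(W, -92), Rational(1, 2)) = Pow(Add(-92, W), Rational(1, 2)))
T = Rational(27, 5) (T = Add(Mul(-8, Rational(1, 5)), Mul(21, Rational(1, 3))) = Add(Rational(-8, 5), 7) = Rational(27, 5) ≈ 5.4000)
K = Rational(-459, 5) (K = Mul(Rational(27, 5), Add(3, -20)) = Mul(Rational(27, 5), -17) = Rational(-459, 5) ≈ -91.800)
Pow(Add(Function('R')(-13), K), -1) = Pow(Add(Pow(Add(-92, -13), Rational(1, 2)), Rational(-459, 5)), -1) = Pow(Add(Pow(-105, Rational(1, 2)), Rational(-459, 5)), -1) = Pow(Add(Mul(I, Pow(105, Rational(1, 2))), Rational(-459, 5)), -1) = Pow(Add(Rational(-459, 5), Mul(I, Pow(105, Rational(1, 2)))), -1)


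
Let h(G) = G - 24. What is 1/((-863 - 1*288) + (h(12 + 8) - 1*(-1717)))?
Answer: 1/562 ≈ 0.0017794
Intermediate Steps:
h(G) = -24 + G
1/((-863 - 1*288) + (h(12 + 8) - 1*(-1717))) = 1/((-863 - 1*288) + ((-24 + (12 + 8)) - 1*(-1717))) = 1/((-863 - 288) + ((-24 + 20) + 1717)) = 1/(-1151 + (-4 + 1717)) = 1/(-1151 + 1713) = 1/562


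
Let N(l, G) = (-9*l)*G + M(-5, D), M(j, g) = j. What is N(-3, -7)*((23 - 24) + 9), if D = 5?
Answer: -1552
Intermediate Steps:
N(l, G) = -5 - 9*G*l (N(l, G) = (-9*l)*G - 5 = -9*G*l - 5 = -5 - 9*G*l)
N(-3, -7)*((23 - 24) + 9) = (-5 - 9*(-7)*(-3))*((23 - 24) + 9) = (-5 - 189)*(-1 + 9) = -194*8 = -1552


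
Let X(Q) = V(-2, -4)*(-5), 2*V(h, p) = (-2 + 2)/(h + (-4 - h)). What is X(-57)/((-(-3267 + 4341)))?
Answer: 0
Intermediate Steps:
V(h, p) = 0 (V(h, p) = ((-2 + 2)/(h + (-4 - h)))/2 = (0/(-4))/2 = (0*(-1/4))/2 = (1/2)*0 = 0)
X(Q) = 0 (X(Q) = 0*(-5) = 0)
X(-57)/((-(-3267 + 4341))) = 0/((-(-3267 + 4341))) = 0/((-1*1074)) = 0/(-1074) = 0*(-1/1074) = 0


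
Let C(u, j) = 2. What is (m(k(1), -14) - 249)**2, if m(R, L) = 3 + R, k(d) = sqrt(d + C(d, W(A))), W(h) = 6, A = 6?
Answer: (246 - sqrt(3))**2 ≈ 59667.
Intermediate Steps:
k(d) = sqrt(2 + d) (k(d) = sqrt(d + 2) = sqrt(2 + d))
(m(k(1), -14) - 249)**2 = ((3 + sqrt(2 + 1)) - 249)**2 = ((3 + sqrt(3)) - 249)**2 = (-246 + sqrt(3))**2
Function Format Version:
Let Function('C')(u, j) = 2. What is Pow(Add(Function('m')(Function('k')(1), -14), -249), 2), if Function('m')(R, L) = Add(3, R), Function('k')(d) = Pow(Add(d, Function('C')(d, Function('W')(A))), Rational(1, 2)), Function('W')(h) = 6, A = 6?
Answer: Pow(Add(246, Mul(-1, Pow(3, Rational(1, 2)))), 2) ≈ 59667.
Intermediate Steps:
Function('k')(d) = Pow(Add(2, d), Rational(1, 2)) (Function('k')(d) = Pow(Add(d, 2), Rational(1, 2)) = Pow(Add(2, d), Rational(1, 2)))
Pow(Add(Function('m')(Function('k')(1), -14), -249), 2) = Pow(Add(Add(3, Pow(Add(2, 1), Rational(1, 2))), -249), 2) = Pow(Add(Add(3, Pow(3, Rational(1, 2))), -249), 2) = Pow(Add(-246, Pow(3, Rational(1, 2))), 2)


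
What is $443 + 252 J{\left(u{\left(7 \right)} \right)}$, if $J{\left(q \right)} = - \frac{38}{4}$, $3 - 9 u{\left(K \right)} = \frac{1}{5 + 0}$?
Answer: $-1951$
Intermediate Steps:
$u{\left(K \right)} = \frac{14}{45}$ ($u{\left(K \right)} = \frac{1}{3} - \frac{1}{9 \left(5 + 0\right)} = \frac{1}{3} - \frac{1}{9 \cdot 5} = \frac{1}{3} - \frac{1}{45} = \frac{14}{45}$)
$J{\left(q \right)} = - \frac{19}{2}$ ($J{\left(q \right)} = \left(-38\right) \frac{1}{4} = - \frac{19}{2}$)
$443 + 252 J{\left(u{\left(7 \right)} \right)} = 443 + 252 \left(- \frac{19}{2}\right) = 443 - 2394 = -1951$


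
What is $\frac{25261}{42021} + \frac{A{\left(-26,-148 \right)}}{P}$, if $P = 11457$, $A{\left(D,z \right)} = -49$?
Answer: $\frac{3547608}{5943637} \approx 0.59688$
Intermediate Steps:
$\frac{25261}{42021} + \frac{A{\left(-26,-148 \right)}}{P} = \frac{25261}{42021} - \frac{49}{11457} = \frac{3547608}{5943637}$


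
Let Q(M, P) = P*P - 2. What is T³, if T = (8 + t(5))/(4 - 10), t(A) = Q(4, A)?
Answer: -29791/216 ≈ -137.92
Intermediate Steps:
Q(M, P) = -2 + P² (Q(M, P) = P² - 2 = -2 + P²)
t(A) = -2 + A²
T = -31/6 (T = (8 + (-2 + 5²))/(4 - 10) = (8 + (-2 + 25))/(-6) = (8 + 23)*(-⅙) = 31*(-⅙) = -31/6 ≈ -5.1667)
T³ = (-31/6)³ = -29791/216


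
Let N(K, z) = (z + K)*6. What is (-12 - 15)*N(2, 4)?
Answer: -972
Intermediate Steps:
N(K, z) = 6*K + 6*z (N(K, z) = (K + z)*6 = 6*K + 6*z)
(-12 - 15)*N(2, 4) = (-12 - 15)*(6*2 + 6*4) = -27*(12 + 24) = -27*36 = -972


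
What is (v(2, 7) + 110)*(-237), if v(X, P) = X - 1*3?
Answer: -25833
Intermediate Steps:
v(X, P) = -3 + X (v(X, P) = X - 3 = -3 + X)
(v(2, 7) + 110)*(-237) = ((-3 + 2) + 110)*(-237) = (-1 + 110)*(-237) = 109*(-237) = -25833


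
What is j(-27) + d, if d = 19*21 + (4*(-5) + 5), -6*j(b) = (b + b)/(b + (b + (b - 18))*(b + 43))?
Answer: 50303/131 ≈ 383.99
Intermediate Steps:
j(b) = -b/(3*(b + (-18 + 2*b)*(43 + b))) (j(b) = -(b + b)/(6*(b + (b + (b - 18))*(b + 43))) = -2*b/(6*(b + (b + (-18 + b))*(43 + b))) = -2*b/(6*(b + (-18 + 2*b)*(43 + b))) = -b/(3*(b + (-18 + 2*b)*(43 + b))))
d = 384 (d = 399 + (-20 + 5) = 399 - 15 = 384)
j(-27) + d = -1*(-27)/(-2322 + 6*(-27)² + 207*(-27)) + 384 = -1*(-27)/(-2322 + 6*729 - 5589) + 384 = -1*(-27)/(-2322 + 4374 - 5589) + 384 = -1*(-27)/(-3537) + 384 = -1*(-27)*(-1/3537) + 384 = -1/131 + 384 = 50303/131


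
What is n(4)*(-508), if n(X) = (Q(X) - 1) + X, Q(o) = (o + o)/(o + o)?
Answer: -2032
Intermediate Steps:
Q(o) = 1 (Q(o) = (2*o)/((2*o)) = (2*o)*(1/(2*o)) = 1)
n(X) = X (n(X) = (1 - 1) + X = 0 + X = X)
n(4)*(-508) = 4*(-508) = -2032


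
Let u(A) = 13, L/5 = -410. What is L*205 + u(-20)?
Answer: -420237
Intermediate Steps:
L = -2050 (L = 5*(-410) = -2050)
L*205 + u(-20) = -2050*205 + 13 = -420250 + 13 = -420237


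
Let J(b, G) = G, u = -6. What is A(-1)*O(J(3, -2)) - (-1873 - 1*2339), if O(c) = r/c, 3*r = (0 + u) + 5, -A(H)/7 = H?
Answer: 25279/6 ≈ 4213.2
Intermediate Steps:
A(H) = -7*H
r = -1/3 (r = ((0 - 6) + 5)/3 = (-6 + 5)/3 = (1/3)*(-1) = -1/3 ≈ -0.33333)
O(c) = -1/(3*c)
A(-1)*O(J(3, -2)) - (-1873 - 1*2339) = (-7*(-1))*(-1/3/(-2)) - (-1873 - 1*2339) = 7*(-1/3*(-1/2)) - (-1873 - 2339) = 7*(1/6) - 1*(-4212) = 7/6 + 4212 = 25279/6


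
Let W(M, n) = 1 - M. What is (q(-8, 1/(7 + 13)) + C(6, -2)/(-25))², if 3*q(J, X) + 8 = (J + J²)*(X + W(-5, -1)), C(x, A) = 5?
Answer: 2725801/225 ≈ 12115.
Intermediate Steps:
q(J, X) = -8/3 + (6 + X)*(J + J²)/3 (q(J, X) = -8/3 + ((J + J²)*(X + (1 - 1*(-5))))/3 = -8/3 + ((J + J²)*(X + (1 + 5)))/3 = -8/3 + ((J + J²)*(X + 6))/3 = -8/3 + ((J + J²)*(6 + X))/3 = -8/3 + ((6 + X)*(J + J²))/3 = -8/3 + (6 + X)*(J + J²)/3)
(q(-8, 1/(7 + 13)) + C(6, -2)/(-25))² = ((-8/3 + 2*(-8) + 2*(-8)² + (⅓)*(-8)/(7 + 13) + (⅓)*(-8)²/(7 + 13)) + 5/(-25))² = ((-8/3 - 16 + 2*64 + (⅓)*(-8)/20 + (⅓)*64/20) + 5*(-1/25))² = ((-8/3 - 16 + 128 + (⅓)*(-8)*(1/20) + (⅓)*(1/20)*64) - ⅕)² = ((-8/3 - 16 + 128 - 2/15 + 16/15) - ⅕)² = (1654/15 - ⅕)² = (1651/15)² = 2725801/225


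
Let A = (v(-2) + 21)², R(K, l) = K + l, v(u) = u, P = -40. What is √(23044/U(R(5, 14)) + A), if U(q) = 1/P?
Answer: I*√921399 ≈ 959.9*I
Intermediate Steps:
A = 361 (A = (-2 + 21)² = 19² = 361)
U(q) = -1/40 (U(q) = 1/(-40) = -1/40)
√(23044/U(R(5, 14)) + A) = √(23044/(-1/40) + 361) = √(23044*(-40) + 361) = √(-921760 + 361) = √(-921399) = I*√921399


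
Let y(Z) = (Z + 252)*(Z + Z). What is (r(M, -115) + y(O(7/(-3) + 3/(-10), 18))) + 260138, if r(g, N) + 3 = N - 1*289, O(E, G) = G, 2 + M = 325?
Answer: 269451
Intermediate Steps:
M = 323 (M = -2 + 325 = 323)
r(g, N) = -292 + N (r(g, N) = -3 + (N - 1*289) = -3 + (N - 289) = -3 + (-289 + N) = -292 + N)
y(Z) = 2*Z*(252 + Z) (y(Z) = (252 + Z)*(2*Z) = 2*Z*(252 + Z))
(r(M, -115) + y(O(7/(-3) + 3/(-10), 18))) + 260138 = ((-292 - 115) + 2*18*(252 + 18)) + 260138 = (-407 + 2*18*270) + 260138 = (-407 + 9720) + 260138 = 9313 + 260138 = 269451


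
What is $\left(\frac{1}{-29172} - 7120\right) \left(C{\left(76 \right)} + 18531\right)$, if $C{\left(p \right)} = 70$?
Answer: $- \frac{351228547931}{2652} \approx -1.3244 \cdot 10^{8}$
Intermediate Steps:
$\left(\frac{1}{-29172} - 7120\right) \left(C{\left(76 \right)} + 18531\right) = \left(\frac{1}{-29172} - 7120\right) \left(70 + 18531\right) = \left(- \frac{1}{29172} - 7120\right) 18601 = \left(- \frac{207704641}{29172}\right) 18601 = - \frac{351228547931}{2652}$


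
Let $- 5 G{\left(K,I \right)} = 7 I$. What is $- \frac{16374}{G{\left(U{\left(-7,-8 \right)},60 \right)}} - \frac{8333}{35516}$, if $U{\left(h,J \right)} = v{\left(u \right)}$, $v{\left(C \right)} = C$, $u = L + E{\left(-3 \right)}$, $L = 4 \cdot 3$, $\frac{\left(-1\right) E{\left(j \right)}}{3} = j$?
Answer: $\frac{3723327}{19124} \approx 194.69$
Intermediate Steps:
$E{\left(j \right)} = - 3 j$
$L = 12$
$u = 21$ ($u = 12 - -9 = 12 + 9 = 21$)
$U{\left(h,J \right)} = 21$
$G{\left(K,I \right)} = - \frac{7 I}{5}$
$- \frac{16374}{G{\left(U{\left(-7,-8 \right)},60 \right)}} - \frac{8333}{35516} = - \frac{16374}{\left(- \frac{7}{5}\right) 60} - \frac{8333}{35516} = - \frac{16374}{-84} - \frac{641}{2732} = \left(-16374\right) \left(- \frac{1}{84}\right) - \frac{641}{2732} = \frac{2729}{14} - \frac{641}{2732} = \frac{3723327}{19124}$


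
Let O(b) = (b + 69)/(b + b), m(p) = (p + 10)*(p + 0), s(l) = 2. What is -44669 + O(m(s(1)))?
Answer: -714673/16 ≈ -44667.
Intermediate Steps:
m(p) = p*(10 + p) (m(p) = (10 + p)*p = p*(10 + p))
O(b) = (69 + b)/(2*b) (O(b) = (69 + b)/((2*b)) = (69 + b)*(1/(2*b)) = (69 + b)/(2*b))
-44669 + O(m(s(1))) = -44669 + (69 + 2*(10 + 2))/(2*((2*(10 + 2)))) = -44669 + (69 + 2*12)/(2*((2*12))) = -44669 + (½)*(69 + 24)/24 = -44669 + (½)*(1/24)*93 = -44669 + 31/16 = -714673/16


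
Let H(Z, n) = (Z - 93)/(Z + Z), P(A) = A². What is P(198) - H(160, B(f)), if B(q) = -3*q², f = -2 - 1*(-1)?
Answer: 12545213/320 ≈ 39204.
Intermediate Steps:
f = -1 (f = -2 + 1 = -1)
H(Z, n) = (-93 + Z)/(2*Z) (H(Z, n) = (-93 + Z)/((2*Z)) = (-93 + Z)*(1/(2*Z)) = (-93 + Z)/(2*Z))
P(198) - H(160, B(f)) = 198² - (-93 + 160)/(2*160) = 39204 - 67/(2*160) = 39204 - 1*67/320 = 39204 - 67/320 = 12545213/320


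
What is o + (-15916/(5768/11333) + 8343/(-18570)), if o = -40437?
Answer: -22859848814/318785 ≈ -71709.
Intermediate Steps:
o + (-15916/(5768/11333) + 8343/(-18570)) = -40437 + (-15916/(5768/11333) + 8343/(-18570)) = -40437 + (-15916/(5768*(1/11333)) + 8343*(-1/18570)) = -40437 + (-15916/824/1619 - 2781/6190) = -40437 + (-15916*1619/824 - 2781/6190) = -40437 + (-6442001/206 - 2781/6190) = -40437 - 9969139769/318785 = -22859848814/318785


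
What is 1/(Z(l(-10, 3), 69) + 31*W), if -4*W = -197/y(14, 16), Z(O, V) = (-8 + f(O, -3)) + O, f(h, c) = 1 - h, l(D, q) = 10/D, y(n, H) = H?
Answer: 64/5659 ≈ 0.011309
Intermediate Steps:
Z(O, V) = -7 (Z(O, V) = (-8 + (1 - O)) + O = (-7 - O) + O = -7)
W = 197/64 (W = -(-197)/(4*16) = -1/4*(-197/16) = 197/64 ≈ 3.0781)
1/(Z(l(-10, 3), 69) + 31*W) = 1/(-7 + 31*(197/64)) = 1/(-7 + 6107/64) = 1/(5659/64) = 64/5659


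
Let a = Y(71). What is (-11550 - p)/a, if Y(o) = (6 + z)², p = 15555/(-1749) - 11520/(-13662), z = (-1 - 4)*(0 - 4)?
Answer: -464298005/27193452 ≈ -17.074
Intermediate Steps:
z = 20 (z = -5*(-4) = 20)
p = -323845/40227 (p = 15555*(-1/1749) - 11520*(-1/13662) = -5185/583 + 640/759 = -323845/40227 ≈ -8.0504)
Y(o) = 676 (Y(o) = (6 + 20)² = 26² = 676)
a = 676
(-11550 - p)/a = (-11550 - 1*(-323845/40227))/676 = (-11550 + 323845/40227)*(1/676) = -464298005/40227*1/676 = -464298005/27193452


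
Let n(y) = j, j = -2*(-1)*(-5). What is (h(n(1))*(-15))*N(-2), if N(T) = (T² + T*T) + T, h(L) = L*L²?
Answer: 90000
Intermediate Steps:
j = -10 (j = 2*(-5) = -10)
n(y) = -10
h(L) = L³
N(T) = T + 2*T² (N(T) = (T² + T²) + T = 2*T² + T = T + 2*T²)
(h(n(1))*(-15))*N(-2) = ((-10)³*(-15))*(-2*(1 + 2*(-2))) = (-1000*(-15))*(-2*(1 - 4)) = 15000*(-2*(-3)) = 15000*6 = 90000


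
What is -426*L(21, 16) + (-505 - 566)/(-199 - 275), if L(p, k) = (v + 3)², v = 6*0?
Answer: -605415/158 ≈ -3831.7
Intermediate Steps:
v = 0
L(p, k) = 9 (L(p, k) = (0 + 3)² = 3² = 9)
-426*L(21, 16) + (-505 - 566)/(-199 - 275) = -426*9 + (-505 - 566)/(-199 - 275) = -3834 - 1071/(-474) = -3834 - 1071*(-1/474) = -3834 + 357/158 = -605415/158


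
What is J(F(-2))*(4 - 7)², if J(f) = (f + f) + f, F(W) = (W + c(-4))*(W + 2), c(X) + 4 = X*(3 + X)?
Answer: 0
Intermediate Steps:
c(X) = -4 + X*(3 + X)
F(W) = W*(2 + W) (F(W) = (W + (-4 + (-4)² + 3*(-4)))*(W + 2) = (W + (-4 + 16 - 12))*(2 + W) = (W + 0)*(2 + W) = W*(2 + W))
J(f) = 3*f (J(f) = 2*f + f = 3*f)
J(F(-2))*(4 - 7)² = (3*(-2*(2 - 2)))*(4 - 7)² = (3*(-2*0))*(-3)² = (3*0)*9 = 0*9 = 0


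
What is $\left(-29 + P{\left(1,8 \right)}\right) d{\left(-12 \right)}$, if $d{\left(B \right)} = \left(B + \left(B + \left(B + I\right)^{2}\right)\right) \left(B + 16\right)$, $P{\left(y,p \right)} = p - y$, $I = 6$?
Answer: $-1056$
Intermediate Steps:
$d{\left(B \right)} = \left(16 + B\right) \left(\left(6 + B\right)^{2} + 2 B\right)$ ($d{\left(B \right)} = \left(B + \left(B + \left(B + 6\right)^{2}\right)\right) \left(B + 16\right) = \left(B + \left(B + \left(6 + B\right)^{2}\right)\right) \left(16 + B\right) = \left(\left(6 + B\right)^{2} + 2 B\right) \left(16 + B\right) = \left(16 + B\right) \left(\left(6 + B\right)^{2} + 2 B\right)$)
$\left(-29 + P{\left(1,8 \right)}\right) d{\left(-12 \right)} = \left(-29 + \left(8 - 1\right)\right) \left(576 + \left(-12\right)^{3} + 30 \left(-12\right)^{2} + 260 \left(-12\right)\right) = \left(-29 + \left(8 - 1\right)\right) \left(576 - 1728 + 30 \cdot 144 - 3120\right) = \left(-29 + 7\right) \left(576 - 1728 + 4320 - 3120\right) = \left(-22\right) 48 = -1056$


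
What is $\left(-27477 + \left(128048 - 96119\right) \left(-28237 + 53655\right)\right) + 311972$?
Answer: $811855817$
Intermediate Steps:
$\left(-27477 + \left(128048 - 96119\right) \left(-28237 + 53655\right)\right) + 311972 = \left(-27477 + 31929 \cdot 25418\right) + 311972 = \left(-27477 + 811571322\right) + 311972 = 811543845 + 311972 = 811855817$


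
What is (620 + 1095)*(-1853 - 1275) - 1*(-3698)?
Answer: -5360822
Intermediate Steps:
(620 + 1095)*(-1853 - 1275) - 1*(-3698) = 1715*(-3128) + 3698 = -5364520 + 3698 = -5360822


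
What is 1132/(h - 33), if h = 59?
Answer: 566/13 ≈ 43.538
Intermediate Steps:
1132/(h - 33) = 1132/(59 - 33) = 1132/26 = (1/26)*1132 = 566/13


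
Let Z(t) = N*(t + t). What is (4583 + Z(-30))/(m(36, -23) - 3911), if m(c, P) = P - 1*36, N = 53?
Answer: -1403/3970 ≈ -0.35340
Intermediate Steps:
m(c, P) = -36 + P (m(c, P) = P - 36 = -36 + P)
Z(t) = 106*t (Z(t) = 53*(t + t) = 53*(2*t) = 106*t)
(4583 + Z(-30))/(m(36, -23) - 3911) = (4583 + 106*(-30))/((-36 - 23) - 3911) = (4583 - 3180)/(-59 - 3911) = 1403/(-3970) = 1403*(-1/3970) = -1403/3970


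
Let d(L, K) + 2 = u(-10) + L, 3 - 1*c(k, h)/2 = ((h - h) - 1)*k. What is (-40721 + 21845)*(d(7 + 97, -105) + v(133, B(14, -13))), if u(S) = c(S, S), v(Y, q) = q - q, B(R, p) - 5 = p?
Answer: -1661088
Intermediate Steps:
B(R, p) = 5 + p
c(k, h) = 6 + 2*k (c(k, h) = 6 - 2*((h - h) - 1)*k = 6 - 2*(0 - 1)*k = 6 - (-2)*k = 6 + 2*k)
v(Y, q) = 0
u(S) = 6 + 2*S
d(L, K) = -16 + L (d(L, K) = -2 + ((6 + 2*(-10)) + L) = -2 + ((6 - 20) + L) = -2 + (-14 + L) = -16 + L)
(-40721 + 21845)*(d(7 + 97, -105) + v(133, B(14, -13))) = (-40721 + 21845)*((-16 + (7 + 97)) + 0) = -18876*((-16 + 104) + 0) = -18876*(88 + 0) = -18876*88 = -1661088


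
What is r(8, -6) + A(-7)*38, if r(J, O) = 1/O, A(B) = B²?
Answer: 11171/6 ≈ 1861.8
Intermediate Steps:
r(8, -6) + A(-7)*38 = 1/(-6) + (-7)²*38 = -⅙ + 49*38 = -⅙ + 1862 = 11171/6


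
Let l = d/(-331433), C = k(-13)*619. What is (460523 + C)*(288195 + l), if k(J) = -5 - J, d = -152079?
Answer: 44461001569629150/331433 ≈ 1.3415e+11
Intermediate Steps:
C = 4952 (C = (-5 - 1*(-13))*619 = (-5 + 13)*619 = 8*619 = 4952)
l = 152079/331433 (l = -152079/(-331433) = -152079*(-1/331433) = 152079/331433 ≈ 0.45885)
(460523 + C)*(288195 + l) = (460523 + 4952)*(288195 + 152079/331433) = 465475*(95517485514/331433) = 44461001569629150/331433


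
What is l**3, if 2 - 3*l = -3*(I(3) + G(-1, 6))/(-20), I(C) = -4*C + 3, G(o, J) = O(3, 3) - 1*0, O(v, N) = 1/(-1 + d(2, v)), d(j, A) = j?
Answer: 4096/3375 ≈ 1.2136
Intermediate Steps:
O(v, N) = 1 (O(v, N) = 1/(-1 + 2) = 1/1 = 1)
G(o, J) = 1 (G(o, J) = 1 - 1*0 = 1 + 0 = 1)
I(C) = 3 - 4*C
l = 16/15 (l = 2/3 - (-3*((3 - 4*3) + 1))/(3*(-20)) = 2/3 - (-3*((3 - 12) + 1))*(-1)/(3*20) = 2/3 - (-3*(-9 + 1))*(-1)/(3*20) = 2/3 - (-3*(-8))*(-1)/(3*20) = 2/3 - 8*(-1)/20 = 2/3 - 1/3*(-6/5) = 2/3 + 2/5 = 16/15 ≈ 1.0667)
l**3 = (16/15)**3 = 4096/3375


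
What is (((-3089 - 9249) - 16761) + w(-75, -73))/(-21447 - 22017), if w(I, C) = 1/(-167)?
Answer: 2429767/3629244 ≈ 0.66950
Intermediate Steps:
w(I, C) = -1/167
(((-3089 - 9249) - 16761) + w(-75, -73))/(-21447 - 22017) = (((-3089 - 9249) - 16761) - 1/167)/(-21447 - 22017) = ((-12338 - 16761) - 1/167)/(-43464) = (-29099 - 1/167)*(-1/43464) = -4859534/167*(-1/43464) = 2429767/3629244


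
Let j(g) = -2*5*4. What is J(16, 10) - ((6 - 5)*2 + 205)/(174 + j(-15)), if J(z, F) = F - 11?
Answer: -341/134 ≈ -2.5448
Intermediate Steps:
J(z, F) = -11 + F
j(g) = -40 (j(g) = -10*4 = -40)
J(16, 10) - ((6 - 5)*2 + 205)/(174 + j(-15)) = (-11 + 10) - ((6 - 5)*2 + 205)/(174 - 40) = -1 - (1*2 + 205)/134 = -1 - (2 + 205)/134 = -1 - 207/134 = -341/134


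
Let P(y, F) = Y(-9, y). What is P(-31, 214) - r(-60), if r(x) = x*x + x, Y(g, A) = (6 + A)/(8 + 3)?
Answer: -38965/11 ≈ -3542.3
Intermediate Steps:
Y(g, A) = 6/11 + A/11 (Y(g, A) = (6 + A)/11 = (6 + A)*(1/11) = 6/11 + A/11)
r(x) = x + x² (r(x) = x² + x = x + x²)
P(y, F) = 6/11 + y/11
P(-31, 214) - r(-60) = (6/11 + (1/11)*(-31)) - (-60)*(1 - 60) = (6/11 - 31/11) - (-60)*(-59) = -25/11 - 1*3540 = -25/11 - 3540 = -38965/11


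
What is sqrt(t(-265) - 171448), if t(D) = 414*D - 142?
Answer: 10*I*sqrt(2813) ≈ 530.38*I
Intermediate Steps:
t(D) = -142 + 414*D
sqrt(t(-265) - 171448) = sqrt((-142 + 414*(-265)) - 171448) = sqrt((-142 - 109710) - 171448) = sqrt(-109852 - 171448) = sqrt(-281300) = 10*I*sqrt(2813)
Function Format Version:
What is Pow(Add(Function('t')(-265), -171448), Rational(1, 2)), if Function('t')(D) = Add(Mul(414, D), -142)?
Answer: Mul(10, I, Pow(2813, Rational(1, 2))) ≈ Mul(530.38, I)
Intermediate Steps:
Function('t')(D) = Add(-142, Mul(414, D))
Pow(Add(Function('t')(-265), -171448), Rational(1, 2)) = Pow(Add(Add(-142, Mul(414, -265)), -171448), Rational(1, 2)) = Pow(Add(Add(-142, -109710), -171448), Rational(1, 2)) = Pow(Add(-109852, -171448), Rational(1, 2)) = Pow(-281300, Rational(1, 2)) = Mul(10, I, Pow(2813, Rational(1, 2)))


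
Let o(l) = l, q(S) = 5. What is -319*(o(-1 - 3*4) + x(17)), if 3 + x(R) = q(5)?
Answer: 3509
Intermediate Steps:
x(R) = 2 (x(R) = -3 + 5 = 2)
-319*(o(-1 - 3*4) + x(17)) = -319*((-1 - 3*4) + 2) = -319*((-1 - 12) + 2) = -319*(-13 + 2) = -319*(-11) = 3509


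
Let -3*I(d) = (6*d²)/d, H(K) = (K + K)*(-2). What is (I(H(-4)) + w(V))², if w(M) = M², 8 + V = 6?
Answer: 784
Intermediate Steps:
H(K) = -4*K (H(K) = (2*K)*(-2) = -4*K)
I(d) = -2*d (I(d) = -6*d²/(3*d) = -2*d)
V = -2 (V = -8 + 6 = -2)
(I(H(-4)) + w(V))² = (-(-8)*(-4) + (-2)²)² = (-2*16 + 4)² = (-32 + 4)² = (-28)² = 784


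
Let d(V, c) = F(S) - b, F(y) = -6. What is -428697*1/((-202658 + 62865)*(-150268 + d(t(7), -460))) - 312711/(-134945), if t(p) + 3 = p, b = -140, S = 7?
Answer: 6563021257315617/2832182782845590 ≈ 2.3173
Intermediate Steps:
t(p) = -3 + p
d(V, c) = 134 (d(V, c) = -6 - 1*(-140) = -6 + 140 = 134)
-428697*1/((-202658 + 62865)*(-150268 + d(t(7), -460))) - 312711/(-134945) = -428697*1/((-202658 + 62865)*(-150268 + 134)) - 312711/(-134945) = -428697/((-139793*(-150134))) - 312711*(-1/134945) = -428697/20987682262 + 312711/134945 = 6563021257315617/2832182782845590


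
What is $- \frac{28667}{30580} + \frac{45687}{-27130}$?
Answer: $- \frac{217484417}{82963540} \approx -2.6214$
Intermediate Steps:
$- \frac{28667}{30580} + \frac{45687}{-27130} = \left(-28667\right) \frac{1}{30580} + 45687 \left(- \frac{1}{27130}\right) = - \frac{28667}{30580} - \frac{45687}{27130} = - \frac{217484417}{82963540}$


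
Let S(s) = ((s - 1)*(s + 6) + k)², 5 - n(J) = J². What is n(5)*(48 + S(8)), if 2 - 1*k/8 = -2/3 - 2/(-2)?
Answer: -2239760/9 ≈ -2.4886e+5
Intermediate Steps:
k = 40/3 (k = 16 - 8*(-2/3 - 2/(-2)) = 16 - 8*(-2*⅓ - 2*(-½)) = 16 - 8*(-⅔ + 1) = 16 - 8*⅓ = 16 - 8/3 = 40/3 ≈ 13.333)
n(J) = 5 - J²
S(s) = (40/3 + (-1 + s)*(6 + s))² (S(s) = ((s - 1)*(s + 6) + 40/3)² = ((-1 + s)*(6 + s) + 40/3)² = (40/3 + (-1 + s)*(6 + s))²)
n(5)*(48 + S(8)) = (5 - 1*5²)*(48 + (22 + 3*8² + 15*8)²/9) = (5 - 1*25)*(48 + (22 + 3*64 + 120)²/9) = (5 - 25)*(48 + (22 + 192 + 120)²/9) = -20*(48 + (⅑)*334²) = -20*(48 + (⅑)*111556) = -20*(48 + 111556/9) = -20*111988/9 = -2239760/9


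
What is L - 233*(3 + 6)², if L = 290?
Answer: -18583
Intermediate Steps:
L - 233*(3 + 6)² = 290 - 233*(3 + 6)² = 290 - 233*9² = 290 - 233*81 = 290 - 18873 = -18583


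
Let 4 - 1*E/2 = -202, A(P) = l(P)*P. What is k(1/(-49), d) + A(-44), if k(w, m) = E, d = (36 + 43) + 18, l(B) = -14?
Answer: 1028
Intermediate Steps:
A(P) = -14*P
d = 97 (d = 79 + 18 = 97)
E = 412 (E = 8 - 2*(-202) = 8 + 404 = 412)
k(w, m) = 412
k(1/(-49), d) + A(-44) = 412 - 14*(-44) = 412 + 616 = 1028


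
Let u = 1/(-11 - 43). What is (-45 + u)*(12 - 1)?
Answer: -26741/54 ≈ -495.20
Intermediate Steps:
u = -1/54 (u = 1/(-54) = -1/54 ≈ -0.018519)
(-45 + u)*(12 - 1) = (-45 - 1/54)*(12 - 1) = -2431/54*11 = -26741/54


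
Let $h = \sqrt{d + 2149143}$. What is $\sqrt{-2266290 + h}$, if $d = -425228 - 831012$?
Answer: $\sqrt{-2266290 + \sqrt{892903}} \approx 1505.1 i$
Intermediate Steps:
$d = -1256240$
$h = \sqrt{892903}$ ($h = \sqrt{-1256240 + 2149143} = \sqrt{892903} \approx 944.94$)
$\sqrt{-2266290 + h} = \sqrt{-2266290 + \sqrt{892903}}$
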